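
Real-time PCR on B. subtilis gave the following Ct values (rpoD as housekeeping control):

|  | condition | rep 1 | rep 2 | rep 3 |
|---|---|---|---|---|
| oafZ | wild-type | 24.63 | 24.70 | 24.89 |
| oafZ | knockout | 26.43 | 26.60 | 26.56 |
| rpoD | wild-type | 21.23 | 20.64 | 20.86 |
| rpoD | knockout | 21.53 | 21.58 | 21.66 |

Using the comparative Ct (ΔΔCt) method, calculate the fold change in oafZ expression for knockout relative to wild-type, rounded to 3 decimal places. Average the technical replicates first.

Mean Ct: oafZ wild-type 24.740; oafZ knockout 26.530; rpoD wild-type 20.910; rpoD knockout 21.590
ΔCt(wild-type) = 24.740 − 20.910 = 3.830
ΔCt(knockout) = 26.530 − 21.590 = 4.940
ΔΔCt = 4.940 − 3.830 = 1.110
Fold change = 2^(−1.110) = 0.4633

0.463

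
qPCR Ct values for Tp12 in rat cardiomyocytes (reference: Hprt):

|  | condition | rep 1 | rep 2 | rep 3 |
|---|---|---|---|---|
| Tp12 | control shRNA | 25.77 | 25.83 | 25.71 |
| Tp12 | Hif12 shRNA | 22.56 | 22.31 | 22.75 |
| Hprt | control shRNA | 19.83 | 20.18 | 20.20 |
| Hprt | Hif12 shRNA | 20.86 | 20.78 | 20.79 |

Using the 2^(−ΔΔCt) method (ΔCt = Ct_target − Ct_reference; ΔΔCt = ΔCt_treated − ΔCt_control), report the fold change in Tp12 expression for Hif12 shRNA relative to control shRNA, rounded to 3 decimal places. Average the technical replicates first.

Mean Ct: Tp12 control shRNA 25.770; Tp12 Hif12 shRNA 22.540; Hprt control shRNA 20.070; Hprt Hif12 shRNA 20.810
ΔCt(control shRNA) = 25.770 − 20.070 = 5.700
ΔCt(Hif12 shRNA) = 22.540 − 20.810 = 1.730
ΔΔCt = 1.730 − 5.700 = -3.970
Fold change = 2^(−(-3.970)) = 2^3.970 = 15.6707

15.671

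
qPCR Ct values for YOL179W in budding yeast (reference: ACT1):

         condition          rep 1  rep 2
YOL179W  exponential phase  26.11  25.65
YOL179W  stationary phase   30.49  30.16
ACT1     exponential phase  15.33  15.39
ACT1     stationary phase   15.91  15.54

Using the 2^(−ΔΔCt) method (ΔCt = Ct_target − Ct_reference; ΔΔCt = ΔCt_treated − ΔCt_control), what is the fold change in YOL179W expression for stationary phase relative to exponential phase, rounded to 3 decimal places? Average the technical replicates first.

Mean Ct: YOL179W exponential phase 25.880; YOL179W stationary phase 30.325; ACT1 exponential phase 15.360; ACT1 stationary phase 15.725
ΔCt(exponential phase) = 25.880 − 15.360 = 10.520
ΔCt(stationary phase) = 30.325 − 15.725 = 14.600
ΔΔCt = 14.600 − 10.520 = 4.080
Fold change = 2^(−4.080) = 0.0591

0.059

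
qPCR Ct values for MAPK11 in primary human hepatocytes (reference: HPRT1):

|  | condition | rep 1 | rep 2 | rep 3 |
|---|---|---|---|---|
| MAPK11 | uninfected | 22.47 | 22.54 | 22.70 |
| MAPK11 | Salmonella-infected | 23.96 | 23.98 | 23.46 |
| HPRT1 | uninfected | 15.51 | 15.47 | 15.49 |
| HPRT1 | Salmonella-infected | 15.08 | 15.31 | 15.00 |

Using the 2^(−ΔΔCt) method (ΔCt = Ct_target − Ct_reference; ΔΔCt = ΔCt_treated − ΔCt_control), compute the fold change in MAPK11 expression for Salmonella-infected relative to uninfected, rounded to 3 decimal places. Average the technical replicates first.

0.332

Mean Ct: MAPK11 uninfected 22.570; MAPK11 Salmonella-infected 23.800; HPRT1 uninfected 15.490; HPRT1 Salmonella-infected 15.130
ΔCt(uninfected) = 22.570 − 15.490 = 7.080
ΔCt(Salmonella-infected) = 23.800 − 15.130 = 8.670
ΔΔCt = 8.670 − 7.080 = 1.590
Fold change = 2^(−1.590) = 0.3322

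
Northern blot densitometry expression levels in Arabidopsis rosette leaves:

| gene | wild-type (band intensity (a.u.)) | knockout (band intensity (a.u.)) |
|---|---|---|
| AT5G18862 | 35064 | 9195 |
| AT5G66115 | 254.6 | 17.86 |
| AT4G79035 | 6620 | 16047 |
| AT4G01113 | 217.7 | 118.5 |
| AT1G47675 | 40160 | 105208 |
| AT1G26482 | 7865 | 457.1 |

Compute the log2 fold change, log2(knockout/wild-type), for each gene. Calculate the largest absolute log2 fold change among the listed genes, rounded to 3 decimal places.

4.105

log2(9195/35064) = -1.931  (AT5G18862)
log2(17.86/254.6) = -3.833  (AT5G66115)
log2(16047/6620) = 1.277  (AT4G79035)
log2(118.5/217.7) = -0.877  (AT4G01113)
log2(105208/40160) = 1.389  (AT1G47675)
log2(457.1/7865) = -4.105  (AT1G26482)
The largest magnitude belongs to AT1G26482.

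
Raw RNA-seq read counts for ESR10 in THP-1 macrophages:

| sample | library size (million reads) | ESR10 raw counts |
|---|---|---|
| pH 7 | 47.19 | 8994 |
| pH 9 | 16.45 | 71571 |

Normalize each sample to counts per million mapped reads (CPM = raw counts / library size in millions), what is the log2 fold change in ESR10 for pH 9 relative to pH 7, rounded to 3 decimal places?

4.513

CPM(pH 7) = 8994 / 47.19 = 190.5912
CPM(pH 9) = 71571 / 16.45 = 4350.8207
Fold change = 4350.8207 / 190.5912 = 22.82802
log2(22.82802) = 4.5127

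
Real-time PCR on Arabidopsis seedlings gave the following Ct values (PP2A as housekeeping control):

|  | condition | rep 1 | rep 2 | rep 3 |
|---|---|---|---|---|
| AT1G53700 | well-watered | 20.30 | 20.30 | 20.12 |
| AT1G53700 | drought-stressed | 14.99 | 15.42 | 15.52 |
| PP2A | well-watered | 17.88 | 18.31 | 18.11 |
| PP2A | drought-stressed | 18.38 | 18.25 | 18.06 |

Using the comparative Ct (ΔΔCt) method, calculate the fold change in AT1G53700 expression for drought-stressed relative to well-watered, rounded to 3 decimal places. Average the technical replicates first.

33.359

Mean Ct: AT1G53700 well-watered 20.240; AT1G53700 drought-stressed 15.310; PP2A well-watered 18.100; PP2A drought-stressed 18.230
ΔCt(well-watered) = 20.240 − 18.100 = 2.140
ΔCt(drought-stressed) = 15.310 − 18.230 = -2.920
ΔΔCt = -2.920 − 2.140 = -5.060
Fold change = 2^(−(-5.060)) = 2^5.060 = 33.3589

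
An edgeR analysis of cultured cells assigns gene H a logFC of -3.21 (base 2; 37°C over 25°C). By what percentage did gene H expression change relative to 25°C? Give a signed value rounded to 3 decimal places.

Fold change = 2^(-3.21) = 0.1081
Percent change = (FC − 1) × 100% = (0.1081 − 1) × 100 = -89.193%

-89.193%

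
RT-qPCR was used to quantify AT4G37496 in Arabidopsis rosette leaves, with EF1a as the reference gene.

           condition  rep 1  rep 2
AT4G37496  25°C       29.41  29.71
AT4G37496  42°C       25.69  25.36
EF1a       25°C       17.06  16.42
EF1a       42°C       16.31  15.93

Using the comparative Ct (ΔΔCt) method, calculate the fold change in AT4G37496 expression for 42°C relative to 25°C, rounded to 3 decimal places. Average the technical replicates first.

10.666

Mean Ct: AT4G37496 25°C 29.560; AT4G37496 42°C 25.525; EF1a 25°C 16.740; EF1a 42°C 16.120
ΔCt(25°C) = 29.560 − 16.740 = 12.820
ΔCt(42°C) = 25.525 − 16.120 = 9.405
ΔΔCt = 9.405 − 12.820 = -3.415
Fold change = 2^(−(-3.415)) = 2^3.415 = 10.6664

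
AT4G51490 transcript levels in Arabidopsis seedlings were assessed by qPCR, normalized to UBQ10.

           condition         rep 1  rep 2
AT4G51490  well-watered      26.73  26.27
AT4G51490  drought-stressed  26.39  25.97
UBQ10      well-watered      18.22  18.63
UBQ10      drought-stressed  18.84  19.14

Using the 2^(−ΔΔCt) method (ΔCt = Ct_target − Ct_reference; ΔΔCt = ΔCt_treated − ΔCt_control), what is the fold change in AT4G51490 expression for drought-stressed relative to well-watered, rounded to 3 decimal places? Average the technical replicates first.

1.847

Mean Ct: AT4G51490 well-watered 26.500; AT4G51490 drought-stressed 26.180; UBQ10 well-watered 18.425; UBQ10 drought-stressed 18.990
ΔCt(well-watered) = 26.500 − 18.425 = 8.075
ΔCt(drought-stressed) = 26.180 − 18.990 = 7.190
ΔΔCt = 7.190 − 8.075 = -0.885
Fold change = 2^(−(-0.885)) = 2^0.885 = 1.8468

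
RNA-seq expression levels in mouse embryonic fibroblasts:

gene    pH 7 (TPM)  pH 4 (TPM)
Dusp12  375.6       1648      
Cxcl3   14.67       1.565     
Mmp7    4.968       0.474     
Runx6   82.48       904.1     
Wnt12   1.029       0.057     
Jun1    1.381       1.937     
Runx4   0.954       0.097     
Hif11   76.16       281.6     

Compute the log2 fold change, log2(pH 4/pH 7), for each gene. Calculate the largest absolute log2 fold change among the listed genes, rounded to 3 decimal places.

4.174

log2(1648/375.6) = 2.133  (Dusp12)
log2(1.565/14.67) = -3.229  (Cxcl3)
log2(0.474/4.968) = -3.390  (Mmp7)
log2(904.1/82.48) = 3.454  (Runx6)
log2(0.057/1.029) = -4.174  (Wnt12)
log2(1.937/1.381) = 0.488  (Jun1)
log2(0.097/0.954) = -3.298  (Runx4)
log2(281.6/76.16) = 1.887  (Hif11)
The largest magnitude belongs to Wnt12.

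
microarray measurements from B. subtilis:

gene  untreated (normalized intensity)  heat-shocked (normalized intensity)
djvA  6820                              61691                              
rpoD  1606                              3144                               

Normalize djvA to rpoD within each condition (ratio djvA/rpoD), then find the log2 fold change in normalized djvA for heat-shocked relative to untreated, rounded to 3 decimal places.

djvA/rpoD (untreated) = 6820 / 1606 = 4.2466
djvA/rpoD (heat-shocked) = 61691 / 3144 = 19.622
Fold change = 19.622 / 4.2466 = 4.6206
log2(4.6206) = 2.2081

2.208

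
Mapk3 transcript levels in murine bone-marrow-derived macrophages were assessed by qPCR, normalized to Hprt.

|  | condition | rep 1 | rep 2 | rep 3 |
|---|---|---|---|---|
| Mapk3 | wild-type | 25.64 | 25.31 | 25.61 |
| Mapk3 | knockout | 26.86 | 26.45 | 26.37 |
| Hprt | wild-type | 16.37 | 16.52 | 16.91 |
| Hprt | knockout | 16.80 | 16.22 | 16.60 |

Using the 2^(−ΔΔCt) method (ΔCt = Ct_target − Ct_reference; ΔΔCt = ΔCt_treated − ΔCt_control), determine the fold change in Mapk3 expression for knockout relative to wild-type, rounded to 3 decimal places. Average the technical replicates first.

0.467

Mean Ct: Mapk3 wild-type 25.520; Mapk3 knockout 26.560; Hprt wild-type 16.600; Hprt knockout 16.540
ΔCt(wild-type) = 25.520 − 16.600 = 8.920
ΔCt(knockout) = 26.560 − 16.540 = 10.020
ΔΔCt = 10.020 − 8.920 = 1.100
Fold change = 2^(−1.100) = 0.4665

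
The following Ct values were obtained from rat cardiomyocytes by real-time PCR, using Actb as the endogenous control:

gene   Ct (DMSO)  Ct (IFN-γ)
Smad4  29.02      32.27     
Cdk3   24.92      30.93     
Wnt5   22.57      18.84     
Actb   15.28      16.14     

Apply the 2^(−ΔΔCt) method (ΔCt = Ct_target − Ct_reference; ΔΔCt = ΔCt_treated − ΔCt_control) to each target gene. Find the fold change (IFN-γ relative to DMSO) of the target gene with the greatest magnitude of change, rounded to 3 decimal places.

0.028

Smad4: ΔΔCt = (32.27−16.14) − (29.02−15.28) = 16.13 − 13.74 = 2.39; fold change = 2^-2.39 = 0.191
Cdk3: ΔΔCt = (30.93−16.14) − (24.92−15.28) = 14.79 − 9.64 = 5.15; fold change = 2^-5.15 = 0.028
Wnt5: ΔΔCt = (18.84−16.14) − (22.57−15.28) = 2.70 − 7.29 = -4.59; fold change = 2^4.59 = 24.084
Cdk3 has the largest |ΔΔCt| = 5.15.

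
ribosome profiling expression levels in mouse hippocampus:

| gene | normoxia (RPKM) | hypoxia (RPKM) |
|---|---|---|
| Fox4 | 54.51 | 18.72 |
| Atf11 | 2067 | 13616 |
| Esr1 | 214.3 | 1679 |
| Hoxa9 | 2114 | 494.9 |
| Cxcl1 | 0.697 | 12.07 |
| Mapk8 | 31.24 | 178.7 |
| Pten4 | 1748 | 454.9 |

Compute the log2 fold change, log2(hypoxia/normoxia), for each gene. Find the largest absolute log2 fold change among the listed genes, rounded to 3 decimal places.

4.114

log2(18.72/54.51) = -1.542  (Fox4)
log2(13616/2067) = 2.720  (Atf11)
log2(1679/214.3) = 2.970  (Esr1)
log2(494.9/2114) = -2.095  (Hoxa9)
log2(12.07/0.697) = 4.114  (Cxcl1)
log2(178.7/31.24) = 2.516  (Mapk8)
log2(454.9/1748) = -1.942  (Pten4)
The largest magnitude belongs to Cxcl1.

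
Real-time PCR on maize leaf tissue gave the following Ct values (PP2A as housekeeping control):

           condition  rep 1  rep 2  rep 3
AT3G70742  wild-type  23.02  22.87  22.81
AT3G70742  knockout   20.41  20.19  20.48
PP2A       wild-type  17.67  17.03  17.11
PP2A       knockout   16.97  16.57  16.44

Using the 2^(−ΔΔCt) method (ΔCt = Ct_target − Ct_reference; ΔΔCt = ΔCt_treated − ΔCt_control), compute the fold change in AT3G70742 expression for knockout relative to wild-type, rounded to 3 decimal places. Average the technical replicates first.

Mean Ct: AT3G70742 wild-type 22.900; AT3G70742 knockout 20.360; PP2A wild-type 17.270; PP2A knockout 16.660
ΔCt(wild-type) = 22.900 − 17.270 = 5.630
ΔCt(knockout) = 20.360 − 16.660 = 3.700
ΔΔCt = 3.700 − 5.630 = -1.930
Fold change = 2^(−(-1.930)) = 2^1.930 = 3.8106

3.811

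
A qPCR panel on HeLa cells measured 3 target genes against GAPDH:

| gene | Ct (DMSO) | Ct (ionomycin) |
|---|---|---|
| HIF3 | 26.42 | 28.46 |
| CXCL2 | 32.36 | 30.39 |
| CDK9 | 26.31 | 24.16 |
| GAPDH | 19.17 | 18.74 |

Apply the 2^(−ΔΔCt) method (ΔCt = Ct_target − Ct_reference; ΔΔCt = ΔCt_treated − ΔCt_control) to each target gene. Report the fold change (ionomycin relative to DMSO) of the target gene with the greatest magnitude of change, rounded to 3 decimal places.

HIF3: ΔΔCt = (28.46−18.74) − (26.42−19.17) = 9.72 − 7.25 = 2.47; fold change = 2^-2.47 = 0.180
CXCL2: ΔΔCt = (30.39−18.74) − (32.36−19.17) = 11.65 − 13.19 = -1.54; fold change = 2^1.54 = 2.908
CDK9: ΔΔCt = (24.16−18.74) − (26.31−19.17) = 5.42 − 7.14 = -1.72; fold change = 2^1.72 = 3.294
HIF3 has the largest |ΔΔCt| = 2.47.

0.180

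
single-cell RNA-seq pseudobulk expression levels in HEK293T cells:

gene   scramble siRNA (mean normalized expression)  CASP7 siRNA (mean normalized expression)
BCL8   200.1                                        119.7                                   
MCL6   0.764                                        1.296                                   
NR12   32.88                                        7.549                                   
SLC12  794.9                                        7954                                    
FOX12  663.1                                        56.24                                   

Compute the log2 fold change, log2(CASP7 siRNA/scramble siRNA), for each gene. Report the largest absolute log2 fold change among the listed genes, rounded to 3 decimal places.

3.560

log2(119.7/200.1) = -0.741  (BCL8)
log2(1.296/0.764) = 0.762  (MCL6)
log2(7.549/32.88) = -2.123  (NR12)
log2(7954/794.9) = 3.323  (SLC12)
log2(56.24/663.1) = -3.560  (FOX12)
The largest magnitude belongs to FOX12.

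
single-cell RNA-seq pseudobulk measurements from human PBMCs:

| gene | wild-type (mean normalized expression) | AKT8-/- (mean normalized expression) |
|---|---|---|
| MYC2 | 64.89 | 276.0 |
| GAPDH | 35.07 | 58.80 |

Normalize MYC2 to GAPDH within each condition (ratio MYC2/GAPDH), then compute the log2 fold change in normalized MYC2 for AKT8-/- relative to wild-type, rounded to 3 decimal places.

MYC2/GAPDH (wild-type) = 64.89 / 35.07 = 1.8503
MYC2/GAPDH (AKT8-/-) = 276.0 / 58.80 = 4.6939
Fold change = 4.6939 / 1.8503 = 2.5368
log2(2.5368) = 1.3430

1.343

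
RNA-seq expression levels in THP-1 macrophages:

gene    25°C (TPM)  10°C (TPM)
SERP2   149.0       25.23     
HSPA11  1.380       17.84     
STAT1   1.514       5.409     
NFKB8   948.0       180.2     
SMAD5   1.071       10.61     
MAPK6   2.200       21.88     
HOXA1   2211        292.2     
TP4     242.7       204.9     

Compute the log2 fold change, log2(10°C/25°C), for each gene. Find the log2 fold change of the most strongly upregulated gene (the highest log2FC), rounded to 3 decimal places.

3.692

log2(25.23/149.0) = -2.562  (SERP2)
log2(17.84/1.380) = 3.692  (HSPA11)
log2(5.409/1.514) = 1.837  (STAT1)
log2(180.2/948.0) = -2.395  (NFKB8)
log2(10.61/1.071) = 3.308  (SMAD5)
log2(21.88/2.200) = 3.314  (MAPK6)
log2(292.2/2211) = -2.920  (HOXA1)
log2(204.9/242.7) = -0.244  (TP4)
HSPA11 is most strongly upregulated.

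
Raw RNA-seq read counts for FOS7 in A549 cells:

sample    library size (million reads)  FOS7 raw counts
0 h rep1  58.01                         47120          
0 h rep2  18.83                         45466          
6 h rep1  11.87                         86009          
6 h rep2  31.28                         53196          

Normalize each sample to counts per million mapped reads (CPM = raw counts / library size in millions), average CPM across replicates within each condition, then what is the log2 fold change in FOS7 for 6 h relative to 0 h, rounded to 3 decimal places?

CPM(0 h rep1) = 47120 / 58.01 = 812.2737
CPM(0 h rep2) = 45466 / 18.83 = 2414.5512
CPM(6 h rep1) = 86009 / 11.87 = 7245.9141
CPM(6 h rep2) = 53196 / 31.28 = 1700.6394
mean CPM(0 h) = 1613.4125; mean CPM(6 h) = 4473.2767
Fold change = 4473.2767 / 1613.4125 = 2.77256
log2(2.77256) = 1.4712

1.471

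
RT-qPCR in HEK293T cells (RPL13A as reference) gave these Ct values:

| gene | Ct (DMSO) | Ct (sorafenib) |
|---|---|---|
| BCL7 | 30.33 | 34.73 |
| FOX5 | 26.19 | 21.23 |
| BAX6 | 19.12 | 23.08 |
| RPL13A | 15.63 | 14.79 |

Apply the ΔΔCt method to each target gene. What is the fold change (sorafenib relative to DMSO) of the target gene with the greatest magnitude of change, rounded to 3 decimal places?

BCL7: ΔΔCt = (34.73−14.79) − (30.33−15.63) = 19.94 − 14.70 = 5.24; fold change = 2^-5.24 = 0.026
FOX5: ΔΔCt = (21.23−14.79) − (26.19−15.63) = 6.44 − 10.56 = -4.12; fold change = 2^4.12 = 17.388
BAX6: ΔΔCt = (23.08−14.79) − (19.12−15.63) = 8.29 − 3.49 = 4.80; fold change = 2^-4.80 = 0.036
BCL7 has the largest |ΔΔCt| = 5.24.

0.026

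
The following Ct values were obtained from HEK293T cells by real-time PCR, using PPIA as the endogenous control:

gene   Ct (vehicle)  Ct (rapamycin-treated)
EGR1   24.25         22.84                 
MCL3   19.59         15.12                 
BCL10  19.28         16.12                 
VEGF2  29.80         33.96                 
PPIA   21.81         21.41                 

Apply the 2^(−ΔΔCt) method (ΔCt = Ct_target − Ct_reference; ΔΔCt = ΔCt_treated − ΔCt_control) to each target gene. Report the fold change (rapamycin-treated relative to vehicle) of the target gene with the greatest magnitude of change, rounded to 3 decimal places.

EGR1: ΔΔCt = (22.84−21.41) − (24.25−21.81) = 1.43 − 2.44 = -1.01; fold change = 2^1.01 = 2.014
MCL3: ΔΔCt = (15.12−21.41) − (19.59−21.81) = -6.29 − (-2.22) = -4.07; fold change = 2^4.07 = 16.795
BCL10: ΔΔCt = (16.12−21.41) − (19.28−21.81) = -5.29 − (-2.53) = -2.76; fold change = 2^2.76 = 6.774
VEGF2: ΔΔCt = (33.96−21.41) − (29.80−21.81) = 12.55 − 7.99 = 4.56; fold change = 2^-4.56 = 0.042
VEGF2 has the largest |ΔΔCt| = 4.56.

0.042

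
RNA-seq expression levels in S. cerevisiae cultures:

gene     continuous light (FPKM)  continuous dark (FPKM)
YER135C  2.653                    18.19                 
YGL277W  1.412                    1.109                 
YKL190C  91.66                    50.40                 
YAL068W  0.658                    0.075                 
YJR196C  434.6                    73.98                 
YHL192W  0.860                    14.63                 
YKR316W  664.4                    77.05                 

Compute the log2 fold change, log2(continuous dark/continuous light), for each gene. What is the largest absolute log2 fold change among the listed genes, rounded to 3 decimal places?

4.088

log2(18.19/2.653) = 2.777  (YER135C)
log2(1.109/1.412) = -0.348  (YGL277W)
log2(50.40/91.66) = -0.863  (YKL190C)
log2(0.075/0.658) = -3.133  (YAL068W)
log2(73.98/434.6) = -2.554  (YJR196C)
log2(14.63/0.860) = 4.088  (YHL192W)
log2(77.05/664.4) = -3.108  (YKR316W)
The largest magnitude belongs to YHL192W.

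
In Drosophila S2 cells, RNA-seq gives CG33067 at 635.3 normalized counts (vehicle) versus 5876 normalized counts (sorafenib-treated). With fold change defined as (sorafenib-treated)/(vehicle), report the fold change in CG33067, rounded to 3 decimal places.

Fold change = 5876 / 635.3 = 9.2492
CG33067 is upregulated.

9.249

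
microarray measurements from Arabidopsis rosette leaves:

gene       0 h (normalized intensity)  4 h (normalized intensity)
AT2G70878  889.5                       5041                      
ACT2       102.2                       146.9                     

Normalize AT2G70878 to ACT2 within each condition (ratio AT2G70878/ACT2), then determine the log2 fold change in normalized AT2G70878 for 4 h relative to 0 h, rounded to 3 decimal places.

1.979

AT2G70878/ACT2 (0 h) = 889.5 / 102.2 = 8.7035
AT2G70878/ACT2 (4 h) = 5041 / 146.9 = 34.316
Fold change = 34.316 / 8.7035 = 3.9428
log2(3.9428) = 1.9792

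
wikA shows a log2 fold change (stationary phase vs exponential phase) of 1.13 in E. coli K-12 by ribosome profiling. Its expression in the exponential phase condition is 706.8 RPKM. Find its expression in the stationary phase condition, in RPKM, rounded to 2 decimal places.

Fold change = 2^(1.13) = 2.1886
stationary phase expression = 706.8 × 2.1886 = 1546.89

1546.89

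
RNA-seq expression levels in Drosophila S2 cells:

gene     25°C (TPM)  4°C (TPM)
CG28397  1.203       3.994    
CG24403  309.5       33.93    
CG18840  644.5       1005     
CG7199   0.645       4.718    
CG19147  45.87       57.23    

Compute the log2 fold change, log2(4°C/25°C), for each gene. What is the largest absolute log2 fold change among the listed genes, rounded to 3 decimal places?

3.189

log2(3.994/1.203) = 1.731  (CG28397)
log2(33.93/309.5) = -3.189  (CG24403)
log2(1005/644.5) = 0.641  (CG18840)
log2(4.718/0.645) = 2.871  (CG7199)
log2(57.23/45.87) = 0.319  (CG19147)
The largest magnitude belongs to CG24403.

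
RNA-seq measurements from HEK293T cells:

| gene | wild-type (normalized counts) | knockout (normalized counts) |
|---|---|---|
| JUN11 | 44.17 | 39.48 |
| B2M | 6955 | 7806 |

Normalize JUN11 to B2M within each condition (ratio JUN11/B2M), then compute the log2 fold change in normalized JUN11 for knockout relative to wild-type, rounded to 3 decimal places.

JUN11/B2M (wild-type) = 44.17 / 6955 = 0.0063508
JUN11/B2M (knockout) = 39.48 / 7806 = 0.0050576
Fold change = 0.0050576 / 0.0063508 = 0.7964
log2(0.7964) = -0.3285

-0.328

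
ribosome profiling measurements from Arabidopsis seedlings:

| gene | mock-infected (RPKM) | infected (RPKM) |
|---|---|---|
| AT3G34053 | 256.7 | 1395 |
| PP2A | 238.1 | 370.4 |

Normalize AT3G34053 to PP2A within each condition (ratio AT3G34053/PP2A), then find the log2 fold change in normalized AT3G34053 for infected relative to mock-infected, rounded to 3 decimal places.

AT3G34053/PP2A (mock-infected) = 256.7 / 238.1 = 1.0781
AT3G34053/PP2A (infected) = 1395 / 370.4 = 3.7662
Fold change = 3.7662 / 1.0781 = 3.4933
log2(3.4933) = 1.8046

1.805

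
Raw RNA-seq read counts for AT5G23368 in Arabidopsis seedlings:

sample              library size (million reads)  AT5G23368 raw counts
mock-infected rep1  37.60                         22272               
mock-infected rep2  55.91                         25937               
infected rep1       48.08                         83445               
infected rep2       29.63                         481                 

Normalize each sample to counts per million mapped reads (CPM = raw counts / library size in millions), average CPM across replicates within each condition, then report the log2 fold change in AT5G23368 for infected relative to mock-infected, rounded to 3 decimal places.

CPM(mock-infected rep1) = 22272 / 37.60 = 592.3404
CPM(mock-infected rep2) = 25937 / 55.91 = 463.9063
CPM(infected rep1) = 83445 / 48.08 = 1735.5449
CPM(infected rep2) = 481 / 29.63 = 16.2335
mean CPM(mock-infected) = 528.1234; mean CPM(infected) = 875.8892
Fold change = 875.8892 / 528.1234 = 1.65849
log2(1.65849) = 0.7299

0.730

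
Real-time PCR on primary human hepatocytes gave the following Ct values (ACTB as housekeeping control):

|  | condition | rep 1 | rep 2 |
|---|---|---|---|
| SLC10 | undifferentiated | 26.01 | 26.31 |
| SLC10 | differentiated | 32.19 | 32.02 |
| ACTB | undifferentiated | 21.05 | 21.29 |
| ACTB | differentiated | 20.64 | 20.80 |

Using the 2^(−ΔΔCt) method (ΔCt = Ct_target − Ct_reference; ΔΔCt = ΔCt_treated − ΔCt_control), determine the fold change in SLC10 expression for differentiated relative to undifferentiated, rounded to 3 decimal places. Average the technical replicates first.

0.012

Mean Ct: SLC10 undifferentiated 26.160; SLC10 differentiated 32.105; ACTB undifferentiated 21.170; ACTB differentiated 20.720
ΔCt(undifferentiated) = 26.160 − 21.170 = 4.990
ΔCt(differentiated) = 32.105 − 20.720 = 11.385
ΔΔCt = 11.385 − 4.990 = 6.395
Fold change = 2^(−6.395) = 0.0119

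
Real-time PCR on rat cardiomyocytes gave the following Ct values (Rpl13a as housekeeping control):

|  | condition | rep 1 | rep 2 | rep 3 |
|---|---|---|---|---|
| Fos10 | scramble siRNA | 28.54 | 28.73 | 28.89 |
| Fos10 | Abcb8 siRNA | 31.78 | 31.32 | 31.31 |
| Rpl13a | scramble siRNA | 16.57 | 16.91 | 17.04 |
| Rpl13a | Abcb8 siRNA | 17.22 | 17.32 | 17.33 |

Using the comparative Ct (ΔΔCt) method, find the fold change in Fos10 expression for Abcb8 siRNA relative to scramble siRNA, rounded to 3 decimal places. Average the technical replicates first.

0.203

Mean Ct: Fos10 scramble siRNA 28.720; Fos10 Abcb8 siRNA 31.470; Rpl13a scramble siRNA 16.840; Rpl13a Abcb8 siRNA 17.290
ΔCt(scramble siRNA) = 28.720 − 16.840 = 11.880
ΔCt(Abcb8 siRNA) = 31.470 − 17.290 = 14.180
ΔΔCt = 14.180 − 11.880 = 2.300
Fold change = 2^(−2.300) = 0.2031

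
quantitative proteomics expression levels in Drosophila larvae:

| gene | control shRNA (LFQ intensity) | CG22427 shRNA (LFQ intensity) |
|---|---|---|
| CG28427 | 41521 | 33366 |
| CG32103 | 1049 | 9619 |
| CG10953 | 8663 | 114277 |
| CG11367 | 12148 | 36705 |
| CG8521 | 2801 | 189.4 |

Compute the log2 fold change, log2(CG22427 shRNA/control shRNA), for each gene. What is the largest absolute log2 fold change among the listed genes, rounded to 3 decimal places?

3.886

log2(33366/41521) = -0.315  (CG28427)
log2(9619/1049) = 3.197  (CG32103)
log2(114277/8663) = 3.722  (CG10953)
log2(36705/12148) = 1.595  (CG11367)
log2(189.4/2801) = -3.886  (CG8521)
The largest magnitude belongs to CG8521.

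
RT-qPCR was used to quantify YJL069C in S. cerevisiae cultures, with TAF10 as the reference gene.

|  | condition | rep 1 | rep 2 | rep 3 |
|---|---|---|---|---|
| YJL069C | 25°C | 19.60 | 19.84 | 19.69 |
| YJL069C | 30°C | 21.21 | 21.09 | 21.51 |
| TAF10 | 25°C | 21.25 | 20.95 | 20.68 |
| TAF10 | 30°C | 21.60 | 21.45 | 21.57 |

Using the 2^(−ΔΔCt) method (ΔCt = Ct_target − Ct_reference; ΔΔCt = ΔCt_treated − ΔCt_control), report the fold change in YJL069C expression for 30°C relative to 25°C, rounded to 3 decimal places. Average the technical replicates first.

0.507

Mean Ct: YJL069C 25°C 19.710; YJL069C 30°C 21.270; TAF10 25°C 20.960; TAF10 30°C 21.540
ΔCt(25°C) = 19.710 − 20.960 = -1.250
ΔCt(30°C) = 21.270 − 21.540 = -0.270
ΔΔCt = -0.270 − (-1.250) = 0.980
Fold change = 2^(−0.980) = 0.5070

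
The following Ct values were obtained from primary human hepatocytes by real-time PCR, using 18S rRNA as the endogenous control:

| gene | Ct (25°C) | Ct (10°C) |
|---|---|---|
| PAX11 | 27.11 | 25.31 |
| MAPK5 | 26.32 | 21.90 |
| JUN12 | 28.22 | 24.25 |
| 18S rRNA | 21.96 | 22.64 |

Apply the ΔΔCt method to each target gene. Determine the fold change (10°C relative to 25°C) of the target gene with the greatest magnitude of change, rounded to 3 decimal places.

PAX11: ΔΔCt = (25.31−22.64) − (27.11−21.96) = 2.67 − 5.15 = -2.48; fold change = 2^2.48 = 5.579
MAPK5: ΔΔCt = (21.90−22.64) − (26.32−21.96) = -0.74 − 4.36 = -5.10; fold change = 2^5.10 = 34.297
JUN12: ΔΔCt = (24.25−22.64) − (28.22−21.96) = 1.61 − 6.26 = -4.65; fold change = 2^4.65 = 25.107
MAPK5 has the largest |ΔΔCt| = 5.10.

34.297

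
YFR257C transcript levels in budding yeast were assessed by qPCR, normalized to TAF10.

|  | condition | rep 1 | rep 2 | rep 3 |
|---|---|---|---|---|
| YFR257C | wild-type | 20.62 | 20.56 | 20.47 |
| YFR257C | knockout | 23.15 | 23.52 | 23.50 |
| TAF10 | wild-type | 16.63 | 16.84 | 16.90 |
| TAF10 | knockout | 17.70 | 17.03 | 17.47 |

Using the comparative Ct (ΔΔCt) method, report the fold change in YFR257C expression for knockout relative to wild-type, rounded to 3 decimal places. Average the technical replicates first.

0.213

Mean Ct: YFR257C wild-type 20.550; YFR257C knockout 23.390; TAF10 wild-type 16.790; TAF10 knockout 17.400
ΔCt(wild-type) = 20.550 − 16.790 = 3.760
ΔCt(knockout) = 23.390 − 17.400 = 5.990
ΔΔCt = 5.990 − 3.760 = 2.230
Fold change = 2^(−2.230) = 0.2132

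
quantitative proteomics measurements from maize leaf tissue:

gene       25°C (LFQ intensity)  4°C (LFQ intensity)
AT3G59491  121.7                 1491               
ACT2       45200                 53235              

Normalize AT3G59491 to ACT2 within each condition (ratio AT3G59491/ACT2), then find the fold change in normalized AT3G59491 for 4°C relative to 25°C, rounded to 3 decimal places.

AT3G59491/ACT2 (25°C) = 121.7 / 45200 = 0.0026925
AT3G59491/ACT2 (4°C) = 1491 / 53235 = 0.028008
Fold change = 0.028008 / 0.0026925 = 10.4023

10.402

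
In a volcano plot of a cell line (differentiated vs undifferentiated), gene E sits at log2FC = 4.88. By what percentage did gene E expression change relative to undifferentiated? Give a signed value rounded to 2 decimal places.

2844.60%

Fold change = 2^(4.88) = 29.4460
Percent change = (FC − 1) × 100% = (29.4460 − 1) × 100 = 2844.60%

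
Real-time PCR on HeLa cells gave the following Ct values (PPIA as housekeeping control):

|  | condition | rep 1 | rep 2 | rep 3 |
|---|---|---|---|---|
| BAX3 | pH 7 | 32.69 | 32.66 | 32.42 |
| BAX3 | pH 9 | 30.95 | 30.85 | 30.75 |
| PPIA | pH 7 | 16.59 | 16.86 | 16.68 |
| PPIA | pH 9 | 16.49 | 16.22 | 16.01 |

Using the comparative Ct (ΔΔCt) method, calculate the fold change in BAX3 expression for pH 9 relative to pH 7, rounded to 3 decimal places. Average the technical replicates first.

2.412

Mean Ct: BAX3 pH 7 32.590; BAX3 pH 9 30.850; PPIA pH 7 16.710; PPIA pH 9 16.240
ΔCt(pH 7) = 32.590 − 16.710 = 15.880
ΔCt(pH 9) = 30.850 − 16.240 = 14.610
ΔΔCt = 14.610 − 15.880 = -1.270
Fold change = 2^(−(-1.270)) = 2^1.270 = 2.4116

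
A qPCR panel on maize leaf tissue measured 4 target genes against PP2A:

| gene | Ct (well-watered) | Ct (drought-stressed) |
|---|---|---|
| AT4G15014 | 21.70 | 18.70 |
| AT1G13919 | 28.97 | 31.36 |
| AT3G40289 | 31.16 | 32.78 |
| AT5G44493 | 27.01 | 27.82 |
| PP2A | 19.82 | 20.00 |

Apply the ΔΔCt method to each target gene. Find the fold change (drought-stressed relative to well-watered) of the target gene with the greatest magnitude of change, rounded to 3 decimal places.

9.063

AT4G15014: ΔΔCt = (18.70−20.00) − (21.70−19.82) = -1.30 − 1.88 = -3.18; fold change = 2^3.18 = 9.063
AT1G13919: ΔΔCt = (31.36−20.00) − (28.97−19.82) = 11.36 − 9.15 = 2.21; fold change = 2^-2.21 = 0.216
AT3G40289: ΔΔCt = (32.78−20.00) − (31.16−19.82) = 12.78 − 11.34 = 1.44; fold change = 2^-1.44 = 0.369
AT5G44493: ΔΔCt = (27.82−20.00) − (27.01−19.82) = 7.82 − 7.19 = 0.63; fold change = 2^-0.63 = 0.646
AT4G15014 has the largest |ΔΔCt| = 3.18.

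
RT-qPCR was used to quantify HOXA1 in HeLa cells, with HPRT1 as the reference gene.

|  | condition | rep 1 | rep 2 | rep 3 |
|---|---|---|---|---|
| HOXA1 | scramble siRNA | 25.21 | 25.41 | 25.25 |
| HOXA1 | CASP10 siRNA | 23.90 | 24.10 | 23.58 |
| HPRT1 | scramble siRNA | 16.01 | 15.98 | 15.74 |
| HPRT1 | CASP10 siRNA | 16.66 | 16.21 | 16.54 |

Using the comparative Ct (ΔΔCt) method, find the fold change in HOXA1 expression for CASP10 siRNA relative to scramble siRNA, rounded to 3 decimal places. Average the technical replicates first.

Mean Ct: HOXA1 scramble siRNA 25.290; HOXA1 CASP10 siRNA 23.860; HPRT1 scramble siRNA 15.910; HPRT1 CASP10 siRNA 16.470
ΔCt(scramble siRNA) = 25.290 − 15.910 = 9.380
ΔCt(CASP10 siRNA) = 23.860 − 16.470 = 7.390
ΔΔCt = 7.390 − 9.380 = -1.990
Fold change = 2^(−(-1.990)) = 2^1.990 = 3.9724

3.972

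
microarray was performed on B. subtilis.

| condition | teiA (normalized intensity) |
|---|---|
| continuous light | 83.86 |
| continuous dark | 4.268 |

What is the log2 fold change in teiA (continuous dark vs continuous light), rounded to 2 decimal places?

-4.30

Fold change = 4.268 / 83.86 = 0.0509
log2(0.0509) = -4.296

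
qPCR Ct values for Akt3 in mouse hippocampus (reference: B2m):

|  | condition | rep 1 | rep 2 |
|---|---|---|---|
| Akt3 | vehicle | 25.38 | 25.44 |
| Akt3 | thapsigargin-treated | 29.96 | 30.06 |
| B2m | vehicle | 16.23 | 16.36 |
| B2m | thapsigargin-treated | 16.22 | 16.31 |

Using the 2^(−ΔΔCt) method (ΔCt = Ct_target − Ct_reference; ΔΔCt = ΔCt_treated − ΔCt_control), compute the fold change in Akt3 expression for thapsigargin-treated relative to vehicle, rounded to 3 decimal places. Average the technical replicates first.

Mean Ct: Akt3 vehicle 25.410; Akt3 thapsigargin-treated 30.010; B2m vehicle 16.295; B2m thapsigargin-treated 16.265
ΔCt(vehicle) = 25.410 − 16.295 = 9.115
ΔCt(thapsigargin-treated) = 30.010 − 16.265 = 13.745
ΔΔCt = 13.745 − 9.115 = 4.630
Fold change = 2^(−4.630) = 0.0404

0.040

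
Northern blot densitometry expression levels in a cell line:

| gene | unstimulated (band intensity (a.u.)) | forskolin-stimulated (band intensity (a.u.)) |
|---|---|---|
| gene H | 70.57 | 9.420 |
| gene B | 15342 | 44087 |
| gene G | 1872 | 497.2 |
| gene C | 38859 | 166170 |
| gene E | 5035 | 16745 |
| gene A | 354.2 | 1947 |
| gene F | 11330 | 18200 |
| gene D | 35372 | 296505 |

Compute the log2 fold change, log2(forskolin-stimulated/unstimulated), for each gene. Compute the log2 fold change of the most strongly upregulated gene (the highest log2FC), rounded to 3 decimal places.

log2(9.420/70.57) = -2.905  (gene H)
log2(44087/15342) = 1.523  (gene B)
log2(497.2/1872) = -1.913  (gene G)
log2(166170/38859) = 2.096  (gene C)
log2(16745/5035) = 1.734  (gene E)
log2(1947/354.2) = 2.459  (gene A)
log2(18200/11330) = 0.684  (gene F)
log2(296505/35372) = 3.067  (gene D)
gene D is most strongly upregulated.

3.067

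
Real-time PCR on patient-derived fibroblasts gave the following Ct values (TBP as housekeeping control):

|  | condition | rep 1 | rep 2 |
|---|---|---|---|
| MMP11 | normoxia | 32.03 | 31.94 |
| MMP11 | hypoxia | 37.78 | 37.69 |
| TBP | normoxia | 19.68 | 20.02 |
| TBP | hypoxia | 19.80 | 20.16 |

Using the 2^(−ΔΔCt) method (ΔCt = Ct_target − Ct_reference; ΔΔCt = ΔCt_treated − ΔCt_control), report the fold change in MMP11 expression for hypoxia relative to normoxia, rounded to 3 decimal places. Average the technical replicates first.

0.020

Mean Ct: MMP11 normoxia 31.985; MMP11 hypoxia 37.735; TBP normoxia 19.850; TBP hypoxia 19.980
ΔCt(normoxia) = 31.985 − 19.850 = 12.135
ΔCt(hypoxia) = 37.735 − 19.980 = 17.755
ΔΔCt = 17.755 − 12.135 = 5.620
Fold change = 2^(−5.620) = 0.0203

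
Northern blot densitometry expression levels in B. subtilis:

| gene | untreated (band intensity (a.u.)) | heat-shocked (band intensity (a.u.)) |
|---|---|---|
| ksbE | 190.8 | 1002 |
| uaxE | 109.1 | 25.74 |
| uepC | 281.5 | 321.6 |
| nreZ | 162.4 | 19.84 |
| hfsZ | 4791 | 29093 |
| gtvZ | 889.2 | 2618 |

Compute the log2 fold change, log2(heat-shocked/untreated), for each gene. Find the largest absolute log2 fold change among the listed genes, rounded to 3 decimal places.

3.033

log2(1002/190.8) = 2.393  (ksbE)
log2(25.74/109.1) = -2.084  (uaxE)
log2(321.6/281.5) = 0.192  (uepC)
log2(19.84/162.4) = -3.033  (nreZ)
log2(29093/4791) = 2.602  (hfsZ)
log2(2618/889.2) = 1.558  (gtvZ)
The largest magnitude belongs to nreZ.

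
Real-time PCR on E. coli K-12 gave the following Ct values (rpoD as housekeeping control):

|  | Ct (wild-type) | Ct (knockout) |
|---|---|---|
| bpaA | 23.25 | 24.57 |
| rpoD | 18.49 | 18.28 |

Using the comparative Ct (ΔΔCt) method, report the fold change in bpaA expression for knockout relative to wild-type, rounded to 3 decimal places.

0.346

ΔCt(wild-type) = 23.250 − 18.490 = 4.760
ΔCt(knockout) = 24.570 − 18.280 = 6.290
ΔΔCt = 6.290 − 4.760 = 1.530
Fold change = 2^(−1.530) = 0.3463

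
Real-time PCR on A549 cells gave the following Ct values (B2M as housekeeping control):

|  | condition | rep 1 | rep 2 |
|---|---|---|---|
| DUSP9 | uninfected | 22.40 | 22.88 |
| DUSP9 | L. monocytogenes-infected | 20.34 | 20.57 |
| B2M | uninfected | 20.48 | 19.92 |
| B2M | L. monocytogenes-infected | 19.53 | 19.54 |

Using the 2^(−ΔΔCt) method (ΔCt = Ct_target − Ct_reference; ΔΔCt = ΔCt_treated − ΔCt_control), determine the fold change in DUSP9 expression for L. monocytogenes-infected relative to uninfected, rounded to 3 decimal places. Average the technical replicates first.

2.868

Mean Ct: DUSP9 uninfected 22.640; DUSP9 L. monocytogenes-infected 20.455; B2M uninfected 20.200; B2M L. monocytogenes-infected 19.535
ΔCt(uninfected) = 22.640 − 20.200 = 2.440
ΔCt(L. monocytogenes-infected) = 20.455 − 19.535 = 0.920
ΔΔCt = 0.920 − 2.440 = -1.520
Fold change = 2^(−(-1.520)) = 2^1.520 = 2.8679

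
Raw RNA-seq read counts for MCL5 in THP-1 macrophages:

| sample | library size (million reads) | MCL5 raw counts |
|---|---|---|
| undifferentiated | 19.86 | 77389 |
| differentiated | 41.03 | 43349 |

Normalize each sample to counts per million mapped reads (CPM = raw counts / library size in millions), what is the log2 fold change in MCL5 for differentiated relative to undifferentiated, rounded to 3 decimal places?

CPM(undifferentiated) = 77389 / 19.86 = 3896.7271
CPM(differentiated) = 43349 / 41.03 = 1056.5196
Fold change = 1056.5196 / 3896.7271 = 0.27113
log2(0.27113) = -1.8829

-1.883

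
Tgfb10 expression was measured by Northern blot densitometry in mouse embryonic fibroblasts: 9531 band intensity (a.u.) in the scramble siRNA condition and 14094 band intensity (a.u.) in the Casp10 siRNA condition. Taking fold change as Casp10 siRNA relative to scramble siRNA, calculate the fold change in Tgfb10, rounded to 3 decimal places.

1.479

Fold change = 14094 / 9531 = 1.4788
Tgfb10 is upregulated.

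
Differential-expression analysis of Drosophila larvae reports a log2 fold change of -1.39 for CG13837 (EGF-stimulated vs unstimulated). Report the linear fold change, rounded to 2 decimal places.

0.38

Fold change = 2^(-1.39) = 0.382
That is, CG13837 drops to 38.2% of the unstimulated level.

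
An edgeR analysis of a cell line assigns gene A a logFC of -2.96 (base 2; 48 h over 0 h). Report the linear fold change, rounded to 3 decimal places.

0.129

Fold change = 2^(-2.96) = 0.1285
That is, gene A drops to 12.9% of the 0 h level.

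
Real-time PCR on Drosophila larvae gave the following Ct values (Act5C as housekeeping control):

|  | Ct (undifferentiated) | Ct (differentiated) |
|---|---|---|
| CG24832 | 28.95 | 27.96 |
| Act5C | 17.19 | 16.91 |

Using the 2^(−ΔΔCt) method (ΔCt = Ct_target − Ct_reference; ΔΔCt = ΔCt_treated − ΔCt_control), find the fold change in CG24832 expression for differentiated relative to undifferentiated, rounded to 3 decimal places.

1.636

ΔCt(undifferentiated) = 28.950 − 17.190 = 11.760
ΔCt(differentiated) = 27.960 − 16.910 = 11.050
ΔΔCt = 11.050 − 11.760 = -0.710
Fold change = 2^(−(-0.710)) = 2^0.710 = 1.6358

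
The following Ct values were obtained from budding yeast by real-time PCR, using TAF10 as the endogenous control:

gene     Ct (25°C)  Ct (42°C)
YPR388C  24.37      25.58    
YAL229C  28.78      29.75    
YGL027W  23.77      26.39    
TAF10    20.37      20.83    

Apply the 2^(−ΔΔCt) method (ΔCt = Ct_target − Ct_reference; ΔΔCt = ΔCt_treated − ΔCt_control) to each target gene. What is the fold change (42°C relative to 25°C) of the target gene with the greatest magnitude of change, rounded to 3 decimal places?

0.224

YPR388C: ΔΔCt = (25.58−20.83) − (24.37−20.37) = 4.75 − 4.00 = 0.75; fold change = 2^-0.75 = 0.595
YAL229C: ΔΔCt = (29.75−20.83) − (28.78−20.37) = 8.92 − 8.41 = 0.51; fold change = 2^-0.51 = 0.702
YGL027W: ΔΔCt = (26.39−20.83) − (23.77−20.37) = 5.56 − 3.40 = 2.16; fold change = 2^-2.16 = 0.224
YGL027W has the largest |ΔΔCt| = 2.16.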